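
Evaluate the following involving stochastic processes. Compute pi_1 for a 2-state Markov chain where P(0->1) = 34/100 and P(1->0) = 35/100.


Stationary distribution: pi_0 = p10/(p01+p10), pi_1 = p01/(p01+p10)
p01 = 0.3400, p10 = 0.3500
pi_1 = 0.4928

0.4928


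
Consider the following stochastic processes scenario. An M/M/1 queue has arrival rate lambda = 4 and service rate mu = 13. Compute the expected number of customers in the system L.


rho = 4/13 = 0.3077
L = rho/(1-rho)
= 0.3077/0.6923
= 0.4444

0.4444


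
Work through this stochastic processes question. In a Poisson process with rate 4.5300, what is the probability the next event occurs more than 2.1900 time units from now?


P(X > t) = exp(-lambda * t)
= exp(-4.5300 * 2.1900)
= exp(-9.9207) = 4.9147e-05

4.9147e-05


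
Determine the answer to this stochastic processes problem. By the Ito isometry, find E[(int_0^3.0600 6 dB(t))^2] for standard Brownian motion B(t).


By Ito isometry: E[(int f dB)^2] = int f^2 dt
= 6^2 * 3.0600
= 36 * 3.0600 = 110.1600

110.1600


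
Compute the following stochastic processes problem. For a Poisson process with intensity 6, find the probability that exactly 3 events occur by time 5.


P(N(t)=k) = (lambda*t)^k * exp(-lambda*t) / k!
lambda*t = 30
= 30^3 * exp(-30) / 3!
= 27000 * 9.3576e-14 / 6
= 4.2109e-10

4.2109e-10


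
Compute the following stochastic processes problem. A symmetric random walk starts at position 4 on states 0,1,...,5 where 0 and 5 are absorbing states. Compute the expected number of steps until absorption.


For symmetric RW on 0,...,N with absorbing barriers, E(i) = i*(N-i)
E(4) = 4 * 1 = 4

4


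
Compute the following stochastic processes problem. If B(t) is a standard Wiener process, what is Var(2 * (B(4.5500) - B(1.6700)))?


Var(alpha*(B(t)-B(s))) = alpha^2 * (t-s)
= 2^2 * (4.5500 - 1.6700)
= 4 * 2.8800
= 11.5200

11.5200


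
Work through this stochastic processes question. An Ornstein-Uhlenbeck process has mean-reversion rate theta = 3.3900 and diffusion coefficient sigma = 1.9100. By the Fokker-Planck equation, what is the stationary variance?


Stationary variance = sigma^2 / (2*theta)
= 1.9100^2 / (2*3.3900)
= 3.6481 / 6.7800
= 0.5381

0.5381


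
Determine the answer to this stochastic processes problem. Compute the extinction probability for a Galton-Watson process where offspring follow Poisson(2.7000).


Since mu = 2.7000 > 1, extinction prob q < 1.
Solve s = exp(mu*(s-1)) iteratively.
q = 0.0844

0.0844


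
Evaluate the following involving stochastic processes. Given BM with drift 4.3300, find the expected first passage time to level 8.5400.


Expected first passage time = a/mu
= 8.5400/4.3300
= 1.9723

1.9723


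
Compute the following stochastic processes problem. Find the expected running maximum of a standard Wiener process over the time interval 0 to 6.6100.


E(max B(s)) = sqrt(2t/pi)
= sqrt(2*6.6100/pi)
= sqrt(4.2081)
= 2.0514

2.0514


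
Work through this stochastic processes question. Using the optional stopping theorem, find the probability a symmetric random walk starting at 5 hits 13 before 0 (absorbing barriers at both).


By optional stopping theorem: E(M at tau) = M(0) = 5
P(hit 13)*13 + P(hit 0)*0 = 5
P(hit 13) = (5 - 0)/(13 - 0) = 5/13 = 0.3846

0.3846


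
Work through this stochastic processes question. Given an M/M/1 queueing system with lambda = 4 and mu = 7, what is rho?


rho = lambda/mu
= 4/7
= 0.5714

0.5714


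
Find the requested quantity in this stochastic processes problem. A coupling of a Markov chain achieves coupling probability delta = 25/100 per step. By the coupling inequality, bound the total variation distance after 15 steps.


TV distance bound <= (1-delta)^n
= (1 - 0.2500)^15
= 0.7500^15
= 0.0134

0.0134


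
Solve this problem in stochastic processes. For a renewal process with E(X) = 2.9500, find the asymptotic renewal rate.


Long-run renewal rate = 1/E(X)
= 1/2.9500
= 0.3390

0.3390


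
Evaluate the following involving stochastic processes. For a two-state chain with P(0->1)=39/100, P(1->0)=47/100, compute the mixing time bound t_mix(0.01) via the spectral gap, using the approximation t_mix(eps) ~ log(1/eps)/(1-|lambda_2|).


lambda_2 = |1 - p01 - p10| = |1 - 0.3900 - 0.4700| = 0.1400
t_mix ~ log(1/eps)/(1 - |lambda_2|)
= log(100)/(1 - 0.1400) = 4.6052/0.8600
= 5.3548

5.3548


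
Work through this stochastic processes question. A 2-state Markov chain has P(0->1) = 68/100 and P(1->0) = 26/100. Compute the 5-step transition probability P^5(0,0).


Computing P^5 by matrix multiplication.
P = [[0.3200, 0.6800], [0.2600, 0.7400]]
After raising P to the power 5:
P^5(0,0) = 0.2766

0.2766


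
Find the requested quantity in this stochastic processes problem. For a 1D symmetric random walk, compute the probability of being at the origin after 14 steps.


P(S(14) = 0) = C(14,7) / 4^7
= 3432 / 16384
= 0.2095

0.2095


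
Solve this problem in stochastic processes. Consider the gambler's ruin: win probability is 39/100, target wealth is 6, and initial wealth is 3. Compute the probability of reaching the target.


Gambler's ruin formula:
r = q/p = 0.6100/0.3900 = 1.5641
P(win) = (1 - r^i)/(1 - r^N)
= (1 - 1.5641^3)/(1 - 1.5641^6)
= 0.2072

0.2072


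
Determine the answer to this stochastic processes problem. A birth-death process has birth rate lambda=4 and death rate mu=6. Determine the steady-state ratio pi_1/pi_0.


For birth-death process, pi_n/pi_0 = (lambda/mu)^n
= (4/6)^1
= 0.6667

0.6667


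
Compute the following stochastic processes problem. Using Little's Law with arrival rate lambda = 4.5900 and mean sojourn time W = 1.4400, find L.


Little's Law: L = lambda * W
= 4.5900 * 1.4400
= 6.6096

6.6096


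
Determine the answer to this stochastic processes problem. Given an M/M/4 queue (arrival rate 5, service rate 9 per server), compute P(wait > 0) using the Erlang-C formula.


a = lambda/mu = 0.5556
rho = a/c = 0.1389
Erlang-C formula applied:
C(c,a) = 0.0026

0.0026


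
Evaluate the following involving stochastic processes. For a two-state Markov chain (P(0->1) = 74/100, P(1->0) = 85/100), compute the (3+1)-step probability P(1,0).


P^4 = P^3 * P^1
Computing via matrix multiplication of the transition matrix.
Entry (1,0) of P^4 = 0.4698

0.4698


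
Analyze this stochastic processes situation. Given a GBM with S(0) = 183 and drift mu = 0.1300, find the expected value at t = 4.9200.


E[S(t)] = S(0) * exp(mu * t)
= 183 * exp(0.1300 * 4.9200)
= 183 * 1.8957
= 346.9172

346.9172


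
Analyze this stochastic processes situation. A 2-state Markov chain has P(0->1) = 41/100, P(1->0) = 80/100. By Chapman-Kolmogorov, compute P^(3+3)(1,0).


P^6 = P^3 * P^3
Computing via matrix multiplication of the transition matrix.
Entry (1,0) of P^6 = 0.6611

0.6611


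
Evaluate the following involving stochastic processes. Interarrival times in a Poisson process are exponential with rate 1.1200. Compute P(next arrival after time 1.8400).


P(X > t) = exp(-lambda * t)
= exp(-1.1200 * 1.8400)
= exp(-2.0608) = 0.1274

0.1274


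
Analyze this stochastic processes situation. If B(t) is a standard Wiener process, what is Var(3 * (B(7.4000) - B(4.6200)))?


Var(alpha*(B(t)-B(s))) = alpha^2 * (t-s)
= 3^2 * (7.4000 - 4.6200)
= 9 * 2.7800
= 25.0200

25.0200


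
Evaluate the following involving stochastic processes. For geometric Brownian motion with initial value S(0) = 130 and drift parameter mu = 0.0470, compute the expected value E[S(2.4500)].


E[S(t)] = S(0) * exp(mu * t)
= 130 * exp(0.0470 * 2.4500)
= 130 * 1.1220
= 145.8654

145.8654


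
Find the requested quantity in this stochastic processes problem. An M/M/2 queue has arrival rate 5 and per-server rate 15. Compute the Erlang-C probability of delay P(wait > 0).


a = lambda/mu = 0.3333
rho = a/c = 0.1667
Erlang-C formula applied:
C(c,a) = 0.0476

0.0476


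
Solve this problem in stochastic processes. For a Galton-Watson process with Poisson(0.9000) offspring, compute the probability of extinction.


Since mu = 0.9000 <= 1, extinction probability = 1.

1.0000


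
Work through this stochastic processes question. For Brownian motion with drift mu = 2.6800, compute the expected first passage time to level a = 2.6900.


Expected first passage time = a/mu
= 2.6900/2.6800
= 1.0037

1.0037


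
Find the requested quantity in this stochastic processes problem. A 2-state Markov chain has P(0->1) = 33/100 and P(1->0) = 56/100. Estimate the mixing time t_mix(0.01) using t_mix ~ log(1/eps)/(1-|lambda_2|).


lambda_2 = |1 - p01 - p10| = |1 - 0.3300 - 0.5600| = 0.1100
t_mix ~ log(1/eps)/(1 - |lambda_2|)
= log(100)/(1 - 0.1100) = 4.6052/0.8900
= 5.1743

5.1743


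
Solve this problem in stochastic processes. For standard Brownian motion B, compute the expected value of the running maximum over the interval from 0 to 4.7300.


E(max B(s)) = sqrt(2t/pi)
= sqrt(2*4.7300/pi)
= sqrt(3.0112)
= 1.7353

1.7353


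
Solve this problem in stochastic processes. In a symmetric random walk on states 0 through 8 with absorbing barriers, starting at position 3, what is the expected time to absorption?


For symmetric RW on 0,...,N with absorbing barriers, E(i) = i*(N-i)
E(3) = 3 * 5 = 15

15


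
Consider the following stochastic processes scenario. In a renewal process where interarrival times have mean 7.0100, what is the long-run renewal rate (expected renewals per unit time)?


Long-run renewal rate = 1/E(X)
= 1/7.0100
= 0.1427

0.1427


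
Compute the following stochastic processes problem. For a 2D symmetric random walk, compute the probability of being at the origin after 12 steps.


P = C(12,6)^2 / 4^12
= 924^2 / 16777216
= 853776 / 16777216
= 0.0509

0.0509


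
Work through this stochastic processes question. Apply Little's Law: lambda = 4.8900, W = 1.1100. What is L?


Little's Law: L = lambda * W
= 4.8900 * 1.1100
= 5.4279

5.4279


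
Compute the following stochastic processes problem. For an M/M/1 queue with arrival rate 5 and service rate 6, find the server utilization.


rho = lambda/mu
= 5/6
= 0.8333

0.8333


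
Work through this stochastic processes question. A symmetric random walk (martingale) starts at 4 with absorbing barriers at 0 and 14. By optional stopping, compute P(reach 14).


By optional stopping theorem: E(M at tau) = M(0) = 4
P(hit 14)*14 + P(hit 0)*0 = 4
P(hit 14) = (4 - 0)/(14 - 0) = 2/7 = 0.2857

0.2857


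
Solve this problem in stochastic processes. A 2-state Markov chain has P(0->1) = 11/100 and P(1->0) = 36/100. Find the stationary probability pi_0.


Stationary distribution: pi_0 = p10/(p01+p10), pi_1 = p01/(p01+p10)
p01 = 0.1100, p10 = 0.3600
pi_0 = 0.7660

0.7660


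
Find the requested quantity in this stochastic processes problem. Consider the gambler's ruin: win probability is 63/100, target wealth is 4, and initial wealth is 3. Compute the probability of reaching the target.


Gambler's ruin formula:
r = q/p = 0.3700/0.6300 = 0.5873
P(win) = (1 - r^i)/(1 - r^N)
= (1 - 0.5873^3)/(1 - 0.5873^4)
= 0.9051

0.9051


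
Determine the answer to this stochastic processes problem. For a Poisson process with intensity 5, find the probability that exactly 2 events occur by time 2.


P(N(t)=k) = (lambda*t)^k * exp(-lambda*t) / k!
lambda*t = 10
= 10^2 * exp(-10) / 2!
= 100 * 4.5400e-05 / 2
= 0.0023

0.0023


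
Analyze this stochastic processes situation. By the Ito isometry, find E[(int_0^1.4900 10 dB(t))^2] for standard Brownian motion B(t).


By Ito isometry: E[(int f dB)^2] = int f^2 dt
= 10^2 * 1.4900
= 100 * 1.4900 = 149.0000

149.0000


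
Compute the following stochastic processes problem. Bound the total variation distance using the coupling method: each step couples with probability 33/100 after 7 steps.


TV distance bound <= (1-delta)^n
= (1 - 0.3300)^7
= 0.6700^7
= 0.0606

0.0606


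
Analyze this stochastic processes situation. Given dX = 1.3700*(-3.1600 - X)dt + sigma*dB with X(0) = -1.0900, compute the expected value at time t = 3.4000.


E[X(t)] = mu + (X(0) - mu)*exp(-theta*t)
= -3.1600 + (-1.0900 - -3.1600)*exp(-1.3700*3.4000)
= -3.1600 + 2.0700 * 0.0095
= -3.1404

-3.1404


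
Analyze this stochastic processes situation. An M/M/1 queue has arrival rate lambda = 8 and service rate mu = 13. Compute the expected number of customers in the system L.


rho = 8/13 = 0.6154
L = rho/(1-rho)
= 0.6154/0.3846
= 1.6000

1.6000


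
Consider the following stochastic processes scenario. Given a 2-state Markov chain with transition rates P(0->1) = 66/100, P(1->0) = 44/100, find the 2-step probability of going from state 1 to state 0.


Computing P^2 by matrix multiplication.
P = [[0.3400, 0.6600], [0.4400, 0.5600]]
After raising P to the power 2:
P^2(1,0) = 0.3960

0.3960


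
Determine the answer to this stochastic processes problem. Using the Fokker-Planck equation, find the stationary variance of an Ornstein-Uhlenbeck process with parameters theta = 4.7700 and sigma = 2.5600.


Stationary variance = sigma^2 / (2*theta)
= 2.5600^2 / (2*4.7700)
= 6.5536 / 9.5400
= 0.6870

0.6870


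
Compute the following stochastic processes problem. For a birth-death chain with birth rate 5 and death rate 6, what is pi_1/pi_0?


For birth-death process, pi_n/pi_0 = (lambda/mu)^n
= (5/6)^1
= 0.8333

0.8333


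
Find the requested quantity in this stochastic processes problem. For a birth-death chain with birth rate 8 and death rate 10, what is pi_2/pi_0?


For birth-death process, pi_n/pi_0 = (lambda/mu)^n
= (8/10)^2
= 0.6400

0.6400


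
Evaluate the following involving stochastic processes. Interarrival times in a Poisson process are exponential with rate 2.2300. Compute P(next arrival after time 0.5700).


P(X > t) = exp(-lambda * t)
= exp(-2.2300 * 0.5700)
= exp(-1.2711) = 0.2805

0.2805


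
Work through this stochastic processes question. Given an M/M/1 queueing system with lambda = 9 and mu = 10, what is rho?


rho = lambda/mu
= 9/10
= 0.9000

0.9000


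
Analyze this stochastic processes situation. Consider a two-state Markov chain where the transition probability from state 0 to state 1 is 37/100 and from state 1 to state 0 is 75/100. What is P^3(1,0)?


Computing P^3 by matrix multiplication.
P = [[0.6300, 0.3700], [0.7500, 0.2500]]
After raising P to the power 3:
P^3(1,0) = 0.6708

0.6708


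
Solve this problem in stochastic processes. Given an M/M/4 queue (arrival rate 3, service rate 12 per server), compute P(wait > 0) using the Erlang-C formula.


a = lambda/mu = 0.2500
rho = a/c = 0.0625
Erlang-C formula applied:
C(c,a) = 1.3521e-04

1.3521e-04


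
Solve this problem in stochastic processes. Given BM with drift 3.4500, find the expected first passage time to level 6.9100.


Expected first passage time = a/mu
= 6.9100/3.4500
= 2.0029

2.0029


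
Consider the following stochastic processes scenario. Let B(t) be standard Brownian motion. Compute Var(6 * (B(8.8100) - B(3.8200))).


Var(alpha*(B(t)-B(s))) = alpha^2 * (t-s)
= 6^2 * (8.8100 - 3.8200)
= 36 * 4.9900
= 179.6400

179.6400


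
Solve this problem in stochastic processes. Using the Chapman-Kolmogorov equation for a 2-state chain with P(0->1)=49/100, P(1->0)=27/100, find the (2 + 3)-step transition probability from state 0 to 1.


P^5 = P^2 * P^3
Computing via matrix multiplication of the transition matrix.
Entry (0,1) of P^5 = 0.6442

0.6442


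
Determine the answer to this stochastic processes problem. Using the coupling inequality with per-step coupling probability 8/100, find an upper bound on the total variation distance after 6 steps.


TV distance bound <= (1-delta)^n
= (1 - 0.0800)^6
= 0.9200^6
= 0.6064

0.6064


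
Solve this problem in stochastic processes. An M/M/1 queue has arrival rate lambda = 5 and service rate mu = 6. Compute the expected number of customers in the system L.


rho = 5/6 = 0.8333
L = rho/(1-rho)
= 0.8333/0.1667
= 5.0000

5.0000


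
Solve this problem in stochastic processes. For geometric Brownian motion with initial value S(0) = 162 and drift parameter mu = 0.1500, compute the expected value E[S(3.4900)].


E[S(t)] = S(0) * exp(mu * t)
= 162 * exp(0.1500 * 3.4900)
= 162 * 1.6879
= 273.4439

273.4439


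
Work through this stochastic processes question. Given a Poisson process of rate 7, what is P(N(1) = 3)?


P(N(t)=k) = (lambda*t)^k * exp(-lambda*t) / k!
lambda*t = 7
= 7^3 * exp(-7) / 3!
= 343 * 9.1188e-04 / 6
= 0.0521

0.0521


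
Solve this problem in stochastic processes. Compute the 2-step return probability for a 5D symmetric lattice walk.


P(return in 2 steps) = P(reverse first step) = 1/(2d)
= 1/10
= 0.1000

0.1000


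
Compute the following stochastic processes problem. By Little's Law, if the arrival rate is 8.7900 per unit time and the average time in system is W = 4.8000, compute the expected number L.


Little's Law: L = lambda * W
= 8.7900 * 4.8000
= 42.1920

42.1920


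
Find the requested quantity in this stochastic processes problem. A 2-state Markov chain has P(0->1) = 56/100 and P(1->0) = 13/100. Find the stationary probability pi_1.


Stationary distribution: pi_0 = p10/(p01+p10), pi_1 = p01/(p01+p10)
p01 = 0.5600, p10 = 0.1300
pi_1 = 0.8116

0.8116


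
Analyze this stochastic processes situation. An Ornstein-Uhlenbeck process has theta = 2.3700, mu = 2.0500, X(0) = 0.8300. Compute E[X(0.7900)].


E[X(t)] = mu + (X(0) - mu)*exp(-theta*t)
= 2.0500 + (0.8300 - 2.0500)*exp(-2.3700*0.7900)
= 2.0500 + -1.2200 * 0.1538
= 1.8624

1.8624


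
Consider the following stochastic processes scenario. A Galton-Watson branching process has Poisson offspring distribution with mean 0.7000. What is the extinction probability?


Since mu = 0.7000 <= 1, extinction probability = 1.

1.0000


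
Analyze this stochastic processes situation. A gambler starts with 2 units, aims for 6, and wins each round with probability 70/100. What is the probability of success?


Gambler's ruin formula:
r = q/p = 0.3000/0.7000 = 0.4286
P(win) = (1 - r^i)/(1 - r^N)
= (1 - 0.4286^2)/(1 - 0.4286^6)
= 0.8214

0.8214


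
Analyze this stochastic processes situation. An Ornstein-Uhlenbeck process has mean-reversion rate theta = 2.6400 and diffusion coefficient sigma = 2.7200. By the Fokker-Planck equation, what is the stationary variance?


Stationary variance = sigma^2 / (2*theta)
= 2.7200^2 / (2*2.6400)
= 7.3984 / 5.2800
= 1.4012

1.4012


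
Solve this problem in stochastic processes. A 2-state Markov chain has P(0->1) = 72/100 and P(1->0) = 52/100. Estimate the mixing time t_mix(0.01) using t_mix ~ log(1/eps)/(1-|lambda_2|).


lambda_2 = |1 - p01 - p10| = |1 - 0.7200 - 0.5200| = 0.2400
t_mix ~ log(1/eps)/(1 - |lambda_2|)
= log(100)/(1 - 0.2400) = 4.6052/0.7600
= 6.0594

6.0594


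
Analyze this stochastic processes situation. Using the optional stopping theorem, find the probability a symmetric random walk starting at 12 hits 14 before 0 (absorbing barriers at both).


By optional stopping theorem: E(M at tau) = M(0) = 12
P(hit 14)*14 + P(hit 0)*0 = 12
P(hit 14) = (12 - 0)/(14 - 0) = 6/7 = 0.8571

0.8571


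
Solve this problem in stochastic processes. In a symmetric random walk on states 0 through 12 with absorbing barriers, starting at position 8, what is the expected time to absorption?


For symmetric RW on 0,...,N with absorbing barriers, E(i) = i*(N-i)
E(8) = 8 * 4 = 32

32


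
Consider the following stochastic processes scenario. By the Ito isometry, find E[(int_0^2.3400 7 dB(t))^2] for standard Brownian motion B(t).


By Ito isometry: E[(int f dB)^2] = int f^2 dt
= 7^2 * 2.3400
= 49 * 2.3400 = 114.6600

114.6600


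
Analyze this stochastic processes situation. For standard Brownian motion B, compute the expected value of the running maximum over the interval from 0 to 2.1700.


E(max B(s)) = sqrt(2t/pi)
= sqrt(2*2.1700/pi)
= sqrt(1.3815)
= 1.1754

1.1754


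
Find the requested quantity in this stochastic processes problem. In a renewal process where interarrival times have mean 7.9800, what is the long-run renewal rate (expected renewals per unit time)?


Long-run renewal rate = 1/E(X)
= 1/7.9800
= 0.1253

0.1253


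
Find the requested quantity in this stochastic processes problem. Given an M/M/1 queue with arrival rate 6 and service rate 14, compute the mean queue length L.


rho = 6/14 = 0.4286
L = rho/(1-rho)
= 0.4286/0.5714
= 0.7500

0.7500


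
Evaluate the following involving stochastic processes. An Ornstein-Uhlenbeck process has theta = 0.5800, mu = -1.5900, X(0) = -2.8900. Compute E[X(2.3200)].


E[X(t)] = mu + (X(0) - mu)*exp(-theta*t)
= -1.5900 + (-2.8900 - -1.5900)*exp(-0.5800*2.3200)
= -1.5900 + -1.3000 * 0.2604
= -1.9285

-1.9285


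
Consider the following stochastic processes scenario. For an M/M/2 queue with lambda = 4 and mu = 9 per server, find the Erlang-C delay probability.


a = lambda/mu = 0.4444
rho = a/c = 0.2222
Erlang-C formula applied:
C(c,a) = 0.0808

0.0808


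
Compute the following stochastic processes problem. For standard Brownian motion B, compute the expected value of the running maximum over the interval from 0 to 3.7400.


E(max B(s)) = sqrt(2t/pi)
= sqrt(2*3.7400/pi)
= sqrt(2.3810)
= 1.5430

1.5430


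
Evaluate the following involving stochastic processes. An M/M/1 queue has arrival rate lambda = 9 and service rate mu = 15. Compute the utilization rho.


rho = lambda/mu
= 9/15
= 0.6000

0.6000


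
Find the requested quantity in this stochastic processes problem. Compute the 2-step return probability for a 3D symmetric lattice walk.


P(return in 2 steps) = P(reverse first step) = 1/(2d)
= 1/6
= 0.1667

0.1667


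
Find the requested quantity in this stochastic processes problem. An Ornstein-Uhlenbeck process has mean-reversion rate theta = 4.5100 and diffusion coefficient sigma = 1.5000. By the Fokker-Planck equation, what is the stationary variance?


Stationary variance = sigma^2 / (2*theta)
= 1.5000^2 / (2*4.5100)
= 2.2500 / 9.0200
= 0.2494

0.2494


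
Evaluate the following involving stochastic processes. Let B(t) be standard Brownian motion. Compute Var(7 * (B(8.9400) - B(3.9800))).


Var(alpha*(B(t)-B(s))) = alpha^2 * (t-s)
= 7^2 * (8.9400 - 3.9800)
= 49 * 4.9600
= 243.0400

243.0400


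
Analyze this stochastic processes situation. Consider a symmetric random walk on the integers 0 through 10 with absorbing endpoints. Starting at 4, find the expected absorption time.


For symmetric RW on 0,...,N with absorbing barriers, E(i) = i*(N-i)
E(4) = 4 * 6 = 24

24


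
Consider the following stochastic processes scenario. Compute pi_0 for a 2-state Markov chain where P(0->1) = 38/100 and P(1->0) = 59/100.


Stationary distribution: pi_0 = p10/(p01+p10), pi_1 = p01/(p01+p10)
p01 = 0.3800, p10 = 0.5900
pi_0 = 0.6082

0.6082


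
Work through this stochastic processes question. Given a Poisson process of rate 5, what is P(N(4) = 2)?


P(N(t)=k) = (lambda*t)^k * exp(-lambda*t) / k!
lambda*t = 20
= 20^2 * exp(-20) / 2!
= 400 * 2.0612e-09 / 2
= 4.1223e-07

4.1223e-07


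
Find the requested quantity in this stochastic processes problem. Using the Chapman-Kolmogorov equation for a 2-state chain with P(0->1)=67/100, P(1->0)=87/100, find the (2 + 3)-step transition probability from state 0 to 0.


P^5 = P^2 * P^3
Computing via matrix multiplication of the transition matrix.
Entry (0,0) of P^5 = 0.5450

0.5450


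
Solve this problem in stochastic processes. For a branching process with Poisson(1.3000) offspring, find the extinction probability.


Since mu = 1.3000 > 1, extinction prob q < 1.
Solve s = exp(mu*(s-1)) iteratively.
q = 0.5770

0.5770


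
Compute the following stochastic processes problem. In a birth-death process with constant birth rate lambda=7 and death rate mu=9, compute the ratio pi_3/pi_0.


For birth-death process, pi_n/pi_0 = (lambda/mu)^n
= (7/9)^3
= 0.4705

0.4705


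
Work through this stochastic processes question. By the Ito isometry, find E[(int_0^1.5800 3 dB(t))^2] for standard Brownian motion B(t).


By Ito isometry: E[(int f dB)^2] = int f^2 dt
= 3^2 * 1.5800
= 9 * 1.5800 = 14.2200

14.2200


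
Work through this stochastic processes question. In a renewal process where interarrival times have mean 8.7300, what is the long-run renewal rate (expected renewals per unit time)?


Long-run renewal rate = 1/E(X)
= 1/8.7300
= 0.1145

0.1145


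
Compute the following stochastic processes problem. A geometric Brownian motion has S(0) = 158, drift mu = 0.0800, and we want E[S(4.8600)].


E[S(t)] = S(0) * exp(mu * t)
= 158 * exp(0.0800 * 4.8600)
= 158 * 1.4752
= 233.0831

233.0831


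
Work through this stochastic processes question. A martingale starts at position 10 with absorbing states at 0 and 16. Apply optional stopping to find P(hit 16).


By optional stopping theorem: E(M at tau) = M(0) = 10
P(hit 16)*16 + P(hit 0)*0 = 10
P(hit 16) = (10 - 0)/(16 - 0) = 5/8 = 0.6250

0.6250


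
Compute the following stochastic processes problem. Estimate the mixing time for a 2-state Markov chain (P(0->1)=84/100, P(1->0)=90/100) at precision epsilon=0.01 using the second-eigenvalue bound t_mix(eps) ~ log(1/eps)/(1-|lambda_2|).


lambda_2 = |1 - p01 - p10| = |1 - 0.8400 - 0.9000| = 0.7400
t_mix ~ log(1/eps)/(1 - |lambda_2|)
= log(100)/(1 - 0.7400) = 4.6052/0.2600
= 17.7122

17.7122


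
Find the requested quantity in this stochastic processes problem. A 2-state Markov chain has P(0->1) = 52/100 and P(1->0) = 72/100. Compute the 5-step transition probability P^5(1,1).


Computing P^5 by matrix multiplication.
P = [[0.4800, 0.5200], [0.7200, 0.2800]]
After raising P to the power 5:
P^5(1,1) = 0.4189

0.4189


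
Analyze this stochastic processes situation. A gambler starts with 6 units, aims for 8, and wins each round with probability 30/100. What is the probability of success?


Gambler's ruin formula:
r = q/p = 0.7000/0.3000 = 2.3333
P(win) = (1 - r^i)/(1 - r^N)
= (1 - 2.3333^6)/(1 - 2.3333^8)
= 0.1827

0.1827


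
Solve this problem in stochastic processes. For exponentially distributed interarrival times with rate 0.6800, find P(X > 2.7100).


P(X > t) = exp(-lambda * t)
= exp(-0.6800 * 2.7100)
= exp(-1.8428) = 0.1584

0.1584


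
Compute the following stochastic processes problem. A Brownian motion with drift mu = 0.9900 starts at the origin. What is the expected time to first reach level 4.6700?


Expected first passage time = a/mu
= 4.6700/0.9900
= 4.7172

4.7172


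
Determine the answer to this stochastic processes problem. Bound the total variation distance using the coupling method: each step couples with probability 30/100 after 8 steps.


TV distance bound <= (1-delta)^n
= (1 - 0.3000)^8
= 0.7000^8
= 0.0576

0.0576


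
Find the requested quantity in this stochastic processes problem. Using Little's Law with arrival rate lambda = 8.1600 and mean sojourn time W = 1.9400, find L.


Little's Law: L = lambda * W
= 8.1600 * 1.9400
= 15.8304

15.8304


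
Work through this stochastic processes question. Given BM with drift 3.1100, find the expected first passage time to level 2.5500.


Expected first passage time = a/mu
= 2.5500/3.1100
= 0.8199

0.8199


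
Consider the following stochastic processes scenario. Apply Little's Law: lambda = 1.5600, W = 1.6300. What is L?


Little's Law: L = lambda * W
= 1.5600 * 1.6300
= 2.5428

2.5428


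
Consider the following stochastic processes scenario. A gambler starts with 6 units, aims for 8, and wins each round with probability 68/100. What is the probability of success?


Gambler's ruin formula:
r = q/p = 0.3200/0.6800 = 0.4706
P(win) = (1 - r^i)/(1 - r^N)
= (1 - 0.4706^6)/(1 - 0.4706^8)
= 0.9915

0.9915


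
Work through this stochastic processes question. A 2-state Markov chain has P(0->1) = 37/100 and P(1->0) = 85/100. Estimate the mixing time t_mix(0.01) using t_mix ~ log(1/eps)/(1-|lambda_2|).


lambda_2 = |1 - p01 - p10| = |1 - 0.3700 - 0.8500| = 0.2200
t_mix ~ log(1/eps)/(1 - |lambda_2|)
= log(100)/(1 - 0.2200) = 4.6052/0.7800
= 5.9041

5.9041


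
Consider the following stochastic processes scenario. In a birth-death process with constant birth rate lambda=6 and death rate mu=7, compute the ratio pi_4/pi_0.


For birth-death process, pi_n/pi_0 = (lambda/mu)^n
= (6/7)^4
= 0.5398

0.5398


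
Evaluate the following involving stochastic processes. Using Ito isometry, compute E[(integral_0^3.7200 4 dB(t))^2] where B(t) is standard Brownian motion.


By Ito isometry: E[(int f dB)^2] = int f^2 dt
= 4^2 * 3.7200
= 16 * 3.7200 = 59.5200

59.5200


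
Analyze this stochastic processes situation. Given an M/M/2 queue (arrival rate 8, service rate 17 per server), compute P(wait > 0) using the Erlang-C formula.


a = lambda/mu = 0.4706
rho = a/c = 0.2353
Erlang-C formula applied:
C(c,a) = 0.0896

0.0896


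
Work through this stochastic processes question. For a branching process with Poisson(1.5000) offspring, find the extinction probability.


Since mu = 1.5000 > 1, extinction prob q < 1.
Solve s = exp(mu*(s-1)) iteratively.
q = 0.4172

0.4172


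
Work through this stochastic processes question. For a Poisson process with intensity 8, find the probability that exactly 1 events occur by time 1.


P(N(t)=k) = (lambda*t)^k * exp(-lambda*t) / k!
lambda*t = 8
= 8^1 * exp(-8) / 1!
= 8 * 3.3546e-04 / 1
= 0.0027

0.0027


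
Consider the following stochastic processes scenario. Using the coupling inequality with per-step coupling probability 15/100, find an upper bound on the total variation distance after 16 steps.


TV distance bound <= (1-delta)^n
= (1 - 0.1500)^16
= 0.8500^16
= 0.0743

0.0743


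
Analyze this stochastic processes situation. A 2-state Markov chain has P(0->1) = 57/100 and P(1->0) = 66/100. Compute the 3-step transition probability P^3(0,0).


Computing P^3 by matrix multiplication.
P = [[0.4300, 0.5700], [0.6600, 0.3400]]
After raising P to the power 3:
P^3(0,0) = 0.5309

0.5309


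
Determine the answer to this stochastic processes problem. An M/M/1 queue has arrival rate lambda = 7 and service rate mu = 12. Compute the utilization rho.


rho = lambda/mu
= 7/12
= 0.5833

0.5833


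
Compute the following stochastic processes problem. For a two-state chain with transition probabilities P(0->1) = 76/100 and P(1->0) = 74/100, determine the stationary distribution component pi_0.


Stationary distribution: pi_0 = p10/(p01+p10), pi_1 = p01/(p01+p10)
p01 = 0.7600, p10 = 0.7400
pi_0 = 0.4933

0.4933


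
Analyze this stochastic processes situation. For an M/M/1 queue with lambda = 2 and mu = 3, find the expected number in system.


rho = 2/3 = 0.6667
L = rho/(1-rho)
= 0.6667/0.3333
= 2.0000

2.0000


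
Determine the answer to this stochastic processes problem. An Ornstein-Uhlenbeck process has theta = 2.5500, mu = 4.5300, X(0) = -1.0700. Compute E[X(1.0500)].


E[X(t)] = mu + (X(0) - mu)*exp(-theta*t)
= 4.5300 + (-1.0700 - 4.5300)*exp(-2.5500*1.0500)
= 4.5300 + -5.6000 * 0.0687
= 4.1451

4.1451


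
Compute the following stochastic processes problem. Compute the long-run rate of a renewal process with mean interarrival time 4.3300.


Long-run renewal rate = 1/E(X)
= 1/4.3300
= 0.2309

0.2309


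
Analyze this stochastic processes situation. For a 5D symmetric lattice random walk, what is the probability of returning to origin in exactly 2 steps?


P(return in 2 steps) = P(reverse first step) = 1/(2d)
= 1/10
= 0.1000

0.1000


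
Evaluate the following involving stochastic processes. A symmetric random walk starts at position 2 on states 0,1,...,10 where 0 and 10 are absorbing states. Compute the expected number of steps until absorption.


For symmetric RW on 0,...,N with absorbing barriers, E(i) = i*(N-i)
E(2) = 2 * 8 = 16

16


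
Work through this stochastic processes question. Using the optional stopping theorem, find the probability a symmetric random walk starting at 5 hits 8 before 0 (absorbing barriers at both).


By optional stopping theorem: E(M at tau) = M(0) = 5
P(hit 8)*8 + P(hit 0)*0 = 5
P(hit 8) = (5 - 0)/(8 - 0) = 5/8 = 0.6250

0.6250


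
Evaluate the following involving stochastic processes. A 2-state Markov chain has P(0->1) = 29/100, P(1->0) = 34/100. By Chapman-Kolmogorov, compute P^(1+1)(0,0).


P^2 = P^1 * P^1
Computing via matrix multiplication of the transition matrix.
Entry (0,0) of P^2 = 0.6027

0.6027


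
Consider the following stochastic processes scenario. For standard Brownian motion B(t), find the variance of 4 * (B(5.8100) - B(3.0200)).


Var(alpha*(B(t)-B(s))) = alpha^2 * (t-s)
= 4^2 * (5.8100 - 3.0200)
= 16 * 2.7900
= 44.6400

44.6400


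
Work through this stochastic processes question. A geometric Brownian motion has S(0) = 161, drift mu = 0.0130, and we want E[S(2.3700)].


E[S(t)] = S(0) * exp(mu * t)
= 161 * exp(0.0130 * 2.3700)
= 161 * 1.0313
= 166.0376

166.0376


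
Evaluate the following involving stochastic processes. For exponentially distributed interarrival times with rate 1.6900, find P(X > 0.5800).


P(X > t) = exp(-lambda * t)
= exp(-1.6900 * 0.5800)
= exp(-0.9802) = 0.3752

0.3752


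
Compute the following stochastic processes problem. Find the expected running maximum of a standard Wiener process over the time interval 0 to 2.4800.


E(max B(s)) = sqrt(2t/pi)
= sqrt(2*2.4800/pi)
= sqrt(1.5788)
= 1.2565

1.2565


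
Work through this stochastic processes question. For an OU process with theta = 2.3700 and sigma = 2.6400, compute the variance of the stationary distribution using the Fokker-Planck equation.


Stationary variance = sigma^2 / (2*theta)
= 2.6400^2 / (2*2.3700)
= 6.9696 / 4.7400
= 1.4704

1.4704


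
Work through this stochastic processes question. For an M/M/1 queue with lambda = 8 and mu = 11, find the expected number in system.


rho = 8/11 = 0.7273
L = rho/(1-rho)
= 0.7273/0.2727
= 2.6667

2.6667


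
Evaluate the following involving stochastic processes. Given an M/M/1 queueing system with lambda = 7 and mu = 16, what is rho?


rho = lambda/mu
= 7/16
= 0.4375

0.4375


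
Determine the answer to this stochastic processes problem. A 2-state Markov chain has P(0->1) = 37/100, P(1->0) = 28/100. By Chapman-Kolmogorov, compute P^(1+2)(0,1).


P^3 = P^1 * P^2
Computing via matrix multiplication of the transition matrix.
Entry (0,1) of P^3 = 0.5448

0.5448


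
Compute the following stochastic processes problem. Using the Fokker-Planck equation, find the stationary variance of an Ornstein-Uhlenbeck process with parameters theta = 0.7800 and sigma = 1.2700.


Stationary variance = sigma^2 / (2*theta)
= 1.2700^2 / (2*0.7800)
= 1.6129 / 1.5600
= 1.0339

1.0339


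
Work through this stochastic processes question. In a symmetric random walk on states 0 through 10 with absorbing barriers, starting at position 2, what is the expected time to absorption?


For symmetric RW on 0,...,N with absorbing barriers, E(i) = i*(N-i)
E(2) = 2 * 8 = 16

16


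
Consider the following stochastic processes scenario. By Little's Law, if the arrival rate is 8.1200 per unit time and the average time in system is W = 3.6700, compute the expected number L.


Little's Law: L = lambda * W
= 8.1200 * 3.6700
= 29.8004

29.8004


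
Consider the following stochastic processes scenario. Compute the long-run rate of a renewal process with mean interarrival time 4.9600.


Long-run renewal rate = 1/E(X)
= 1/4.9600
= 0.2016

0.2016


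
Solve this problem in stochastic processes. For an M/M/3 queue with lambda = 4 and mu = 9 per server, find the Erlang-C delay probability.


a = lambda/mu = 0.4444
rho = a/c = 0.1481
Erlang-C formula applied:
C(c,a) = 0.0110

0.0110


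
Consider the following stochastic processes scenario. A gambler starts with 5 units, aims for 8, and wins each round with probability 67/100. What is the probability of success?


Gambler's ruin formula:
r = q/p = 0.3300/0.6700 = 0.4925
P(win) = (1 - r^i)/(1 - r^N)
= (1 - 0.4925^5)/(1 - 0.4925^8)
= 0.9744

0.9744


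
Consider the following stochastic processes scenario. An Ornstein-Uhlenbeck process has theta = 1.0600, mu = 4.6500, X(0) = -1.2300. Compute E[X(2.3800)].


E[X(t)] = mu + (X(0) - mu)*exp(-theta*t)
= 4.6500 + (-1.2300 - 4.6500)*exp(-1.0600*2.3800)
= 4.6500 + -5.8800 * 0.0802
= 4.1782

4.1782


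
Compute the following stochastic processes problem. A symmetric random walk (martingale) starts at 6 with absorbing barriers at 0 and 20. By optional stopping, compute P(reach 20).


By optional stopping theorem: E(M at tau) = M(0) = 6
P(hit 20)*20 + P(hit 0)*0 = 6
P(hit 20) = (6 - 0)/(20 - 0) = 3/10 = 0.3000

0.3000


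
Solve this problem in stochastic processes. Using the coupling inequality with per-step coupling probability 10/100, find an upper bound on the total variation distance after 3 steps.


TV distance bound <= (1-delta)^n
= (1 - 0.1000)^3
= 0.9000^3
= 0.7290

0.7290


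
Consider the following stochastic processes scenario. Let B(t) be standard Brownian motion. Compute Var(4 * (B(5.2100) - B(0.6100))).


Var(alpha*(B(t)-B(s))) = alpha^2 * (t-s)
= 4^2 * (5.2100 - 0.6100)
= 16 * 4.6000
= 73.6000

73.6000


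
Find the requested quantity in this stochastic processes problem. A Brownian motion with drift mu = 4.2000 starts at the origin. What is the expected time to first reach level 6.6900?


Expected first passage time = a/mu
= 6.6900/4.2000
= 1.5929

1.5929


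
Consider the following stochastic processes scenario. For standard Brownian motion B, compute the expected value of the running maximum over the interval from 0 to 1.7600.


E(max B(s)) = sqrt(2t/pi)
= sqrt(2*1.7600/pi)
= sqrt(1.1205)
= 1.0585

1.0585


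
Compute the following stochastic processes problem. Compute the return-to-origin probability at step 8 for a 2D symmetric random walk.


P = C(8,4)^2 / 4^8
= 70^2 / 65536
= 4900 / 65536
= 0.0748

0.0748


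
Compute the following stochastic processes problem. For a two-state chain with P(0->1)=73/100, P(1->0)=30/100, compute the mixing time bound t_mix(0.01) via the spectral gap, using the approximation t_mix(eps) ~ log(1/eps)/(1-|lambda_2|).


lambda_2 = |1 - p01 - p10| = |1 - 0.7300 - 0.3000| = 0.0300
t_mix ~ log(1/eps)/(1 - |lambda_2|)
= log(100)/(1 - 0.0300) = 4.6052/0.9700
= 4.7476

4.7476


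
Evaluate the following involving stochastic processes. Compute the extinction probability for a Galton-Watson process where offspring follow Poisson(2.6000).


Since mu = 2.6000 > 1, extinction prob q < 1.
Solve s = exp(mu*(s-1)) iteratively.
q = 0.0951

0.0951


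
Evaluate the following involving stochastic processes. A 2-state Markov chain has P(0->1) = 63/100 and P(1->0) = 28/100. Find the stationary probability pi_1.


Stationary distribution: pi_0 = p10/(p01+p10), pi_1 = p01/(p01+p10)
p01 = 0.6300, p10 = 0.2800
pi_1 = 0.6923

0.6923


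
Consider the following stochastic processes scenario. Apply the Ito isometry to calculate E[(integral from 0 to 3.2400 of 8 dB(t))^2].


By Ito isometry: E[(int f dB)^2] = int f^2 dt
= 8^2 * 3.2400
= 64 * 3.2400 = 207.3600

207.3600


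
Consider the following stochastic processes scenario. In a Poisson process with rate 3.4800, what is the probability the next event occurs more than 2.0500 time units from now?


P(X > t) = exp(-lambda * t)
= exp(-3.4800 * 2.0500)
= exp(-7.1340) = 7.9752e-04

7.9752e-04


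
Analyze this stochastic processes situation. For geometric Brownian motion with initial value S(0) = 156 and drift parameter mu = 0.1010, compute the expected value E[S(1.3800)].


E[S(t)] = S(0) * exp(mu * t)
= 156 * exp(0.1010 * 1.3800)
= 156 * 1.1496
= 179.3315

179.3315
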